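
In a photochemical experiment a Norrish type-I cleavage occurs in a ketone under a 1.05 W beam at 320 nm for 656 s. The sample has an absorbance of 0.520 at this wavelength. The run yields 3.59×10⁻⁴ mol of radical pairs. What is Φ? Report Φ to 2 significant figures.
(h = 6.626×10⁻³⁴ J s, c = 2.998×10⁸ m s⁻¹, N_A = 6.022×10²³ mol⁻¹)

Photon energy at 320 nm: hc/λ = (6.626×10⁻³⁴)(2.998×10⁸)/(320×10⁻⁹) = 6.208×10⁻¹⁹ J.
Energy delivered: (1.05 W)(656 s) = 688.8 J.
Photons incident: 688.8 / 6.208×10⁻¹⁹ = 1.110×10²¹, i.e. 1.110×10²¹/6.022×10²³ = 0.001843 mol.
Fraction absorbed: 1 − 10^(−0.520) = 0.6980.
Photons absorbed: 0.6980 × 0.001843 = 0.001286 mol.
Φ = 3.59×10⁻⁴ mol / 0.001286 mol photons = 0.28.

Φ = 0.28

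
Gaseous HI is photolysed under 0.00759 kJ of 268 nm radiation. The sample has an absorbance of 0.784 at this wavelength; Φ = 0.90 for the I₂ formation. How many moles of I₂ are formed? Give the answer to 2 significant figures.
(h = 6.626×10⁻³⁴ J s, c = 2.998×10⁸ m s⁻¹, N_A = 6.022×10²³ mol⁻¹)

Photon energy at 268 nm: hc/λ = (6.626×10⁻³⁴)(2.998×10⁸)/(268×10⁻⁹) = 7.412×10⁻¹⁹ J.
Incident energy: 0.00759 kJ = 7.59 J.
Photons incident: 7.59 / 7.412×10⁻¹⁹ = 1.024×10¹⁹, i.e. 1.024×10¹⁹/6.022×10²³ = 1.700×10⁻⁵ mol.
Fraction absorbed: 1 − 10^(−0.784) = 0.8356.
Photons absorbed: 0.8356 × 1.700×10⁻⁵ = 1.421×10⁻⁵ mol.
Product: Φ × n_abs = 0.90 × 1.421×10⁻⁵ = 1.279×10⁻⁵ mol.

1.3×10⁻⁵ mol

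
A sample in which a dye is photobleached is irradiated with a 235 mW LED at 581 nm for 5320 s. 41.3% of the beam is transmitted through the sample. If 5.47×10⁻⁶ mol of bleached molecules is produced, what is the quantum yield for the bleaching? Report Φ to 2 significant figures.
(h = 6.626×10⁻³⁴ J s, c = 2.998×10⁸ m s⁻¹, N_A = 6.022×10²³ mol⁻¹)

Photon energy at 581 nm: hc/λ = (6.626×10⁻³⁴)(2.998×10⁸)/(581×10⁻⁹) = 3.419×10⁻¹⁹ J.
Energy delivered: (235 mW)(5320 s) = 1250 J.
Photons incident: 1250 / 3.419×10⁻¹⁹ = 3.656×10²¹, i.e. 3.656×10²¹/6.022×10²³ = 0.006071 mol.
Fraction absorbed: 1 − 41.3/100 = 0.5870.
Photons absorbed: 0.5870 × 0.006071 = 0.003564 mol.
Φ = 5.47×10⁻⁶ mol / 0.003564 mol photons = 0.0015.

Φ = 0.0015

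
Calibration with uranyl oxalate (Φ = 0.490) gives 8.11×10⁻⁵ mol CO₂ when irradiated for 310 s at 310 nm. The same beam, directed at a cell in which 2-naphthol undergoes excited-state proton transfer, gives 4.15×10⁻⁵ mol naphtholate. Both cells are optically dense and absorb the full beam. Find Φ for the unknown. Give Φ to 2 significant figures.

Photons absorbed by the actinometer: 8.11×10⁻⁵ / 0.490 = 1.655×10⁻⁴ mol.
Φ(unknown) = 4.15×10⁻⁵ / 1.655×10⁻⁴ = 0.25.

Φ = 0.25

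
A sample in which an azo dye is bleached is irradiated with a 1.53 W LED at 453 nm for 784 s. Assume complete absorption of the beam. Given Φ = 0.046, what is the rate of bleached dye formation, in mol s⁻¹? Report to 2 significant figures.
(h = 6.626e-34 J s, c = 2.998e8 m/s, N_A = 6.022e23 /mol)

2.7e-7 mol s⁻¹

Photon energy at 453 nm: hc/λ = (6.626e-34)(2.998e8)/(453e-9) = 4.385e-19 J.
Energy delivered: (1.53 W)(784 s) = 1200 J.
Photons incident: 1200 / 4.385e-19 = 2.737e21, i.e. 2.737e21/6.022e23 = 0.004545 mol.
Product formed: 0.046 × 0.004545 = 2.091e-4 mol.
Rate: 2.091e-4 / 784 s = 2.7e-7 mol s⁻¹.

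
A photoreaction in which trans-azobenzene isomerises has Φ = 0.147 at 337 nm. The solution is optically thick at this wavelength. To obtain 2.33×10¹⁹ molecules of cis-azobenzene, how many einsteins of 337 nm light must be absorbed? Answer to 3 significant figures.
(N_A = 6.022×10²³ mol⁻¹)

2.63×10⁻⁴ einstein

Product: 2.33×10¹⁹ / 6.022×10²³ = 3.869×10⁻⁵ mol.
Photons that must be absorbed: 3.869×10⁻⁵ / 0.147 = 2.632×10⁻⁴ mol.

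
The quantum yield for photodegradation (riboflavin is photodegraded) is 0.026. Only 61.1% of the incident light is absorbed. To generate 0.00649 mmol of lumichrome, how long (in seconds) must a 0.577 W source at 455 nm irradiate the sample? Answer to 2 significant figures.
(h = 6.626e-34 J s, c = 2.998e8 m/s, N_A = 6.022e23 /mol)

Product: 0.00649 mmol = 6.49e-6 mol.
Photons that must be absorbed: 6.49e-6 / 0.026 = 2.496e-4 mol.
Incident photons needed: 2.496e-4 / 0.611 = 4.085e-4 mol.
Photon energy: hc/λ = 4.366e-19 J; per mole, 2.629e5 J mol⁻¹.
Energy required: 4.085e-4 × 2.629e5 = 107.4 J.
Time: 107.4 J / 0.577 W = 190 s.

t ≈ 190 s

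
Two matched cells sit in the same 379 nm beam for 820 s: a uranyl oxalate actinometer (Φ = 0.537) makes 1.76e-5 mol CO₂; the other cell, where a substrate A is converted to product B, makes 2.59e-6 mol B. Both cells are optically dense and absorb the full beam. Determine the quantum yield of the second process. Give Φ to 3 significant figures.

Photons absorbed by the actinometer: 1.76e-5 / 0.537 = 3.277e-5 mol.
Φ(unknown) = 2.59e-6 / 3.277e-5 = 0.0790.

Φ = 0.0790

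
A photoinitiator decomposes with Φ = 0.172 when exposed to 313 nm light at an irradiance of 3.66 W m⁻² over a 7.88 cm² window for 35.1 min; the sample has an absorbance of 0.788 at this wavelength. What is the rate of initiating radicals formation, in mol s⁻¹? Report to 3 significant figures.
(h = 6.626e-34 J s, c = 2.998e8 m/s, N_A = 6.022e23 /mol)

Photon energy at 313 nm: hc/λ = (6.626e-34)(2.998e8)/(313e-9) = 6.347e-19 J.
Energy delivered: (3.66 W m⁻²)(7.88e-4 m²)(2106 s) = 6.074 J.
Photons incident: 6.074 / 6.347e-19 = 9.570e18, i.e. 9.570e18/6.022e23 = 1.589e-5 mol.
Fraction absorbed: 1 − 10^(−0.788) = 0.8371.
Photons absorbed: 0.8371 × 1.589e-5 = 1.330e-5 mol.
Product formed: 0.172 × 1.330e-5 = 2.288e-6 mol.
Rate: 2.288e-6 / 2106 s = 1.09e-9 mol s⁻¹.

1.09e-9 mol s⁻¹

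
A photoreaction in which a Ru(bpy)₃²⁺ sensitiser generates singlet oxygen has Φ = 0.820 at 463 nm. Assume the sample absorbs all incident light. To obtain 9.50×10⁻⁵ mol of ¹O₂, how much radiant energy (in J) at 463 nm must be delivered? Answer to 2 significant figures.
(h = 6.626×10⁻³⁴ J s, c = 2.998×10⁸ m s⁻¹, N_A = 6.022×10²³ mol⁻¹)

Photons that must be absorbed: 9.50×10⁻⁵ / 0.820 = 1.159×10⁻⁴ mol.
Photon energy: hc/λ = 4.290×10⁻¹⁹ J; per mole, 2.583×10⁵ J mol⁻¹.
Energy required: 1.159×10⁻⁴ × 2.583×10⁵ = 30 J.

30 J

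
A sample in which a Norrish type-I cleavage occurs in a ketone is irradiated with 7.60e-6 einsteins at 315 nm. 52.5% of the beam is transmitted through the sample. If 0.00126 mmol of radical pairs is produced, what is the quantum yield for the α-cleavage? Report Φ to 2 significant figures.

Product: 0.00126 mmol = 1.26e-6 mol.
Fraction absorbed: 1 − 52.5/100 = 0.4750.
Photons absorbed: 0.4750 × 7.60e-6 = 3.610e-6 mol.
Φ = 1.26e-6 mol / 3.610e-6 mol photons = 0.35.

Φ = 0.35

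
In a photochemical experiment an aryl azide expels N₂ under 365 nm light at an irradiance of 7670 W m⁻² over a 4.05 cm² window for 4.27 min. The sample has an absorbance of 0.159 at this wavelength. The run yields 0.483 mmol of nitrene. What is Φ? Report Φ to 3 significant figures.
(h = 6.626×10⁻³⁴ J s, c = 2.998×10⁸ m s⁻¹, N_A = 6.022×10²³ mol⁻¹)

Product: 0.483 mmol = 4.83×10⁻⁴ mol.
Photon energy at 365 nm: hc/λ = (6.626×10⁻³⁴)(2.998×10⁸)/(365×10⁻⁹) = 5.442×10⁻¹⁹ J.
Energy delivered: (7670 W m⁻²)(4.05×10⁻⁴ m²)(256.2 s) = 795.8 J.
Photons incident: 795.8 / 5.442×10⁻¹⁹ = 1.462×10²¹, i.e. 1.462×10²¹/6.022×10²³ = 0.002428 mol.
Fraction absorbed: 1 − 10^(−0.159) = 0.3066.
Photons absorbed: 0.3066 × 0.002428 = 7.444×10⁻⁴ mol.
Φ = 4.83×10⁻⁴ mol / 7.444×10⁻⁴ mol photons = 0.649.

Φ = 0.649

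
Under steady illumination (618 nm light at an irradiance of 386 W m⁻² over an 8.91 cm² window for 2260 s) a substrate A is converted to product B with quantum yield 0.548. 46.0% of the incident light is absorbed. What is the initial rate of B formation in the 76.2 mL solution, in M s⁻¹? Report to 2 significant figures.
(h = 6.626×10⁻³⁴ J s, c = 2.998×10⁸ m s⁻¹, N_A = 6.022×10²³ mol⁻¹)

Photon energy at 618 nm: hc/λ = (6.626×10⁻³⁴)(2.998×10⁸)/(618×10⁻⁹) = 3.214×10⁻¹⁹ J.
Energy delivered: (386 W m⁻²)(8.91×10⁻⁴ m²)(2260 s) = 777.3 J.
Photons incident: 777.3 / 3.214×10⁻¹⁹ = 2.418×10²¹, i.e. 2.418×10²¹/6.022×10²³ = 0.004015 mol.
Photons absorbed: 0.460 × 0.004015 = 0.001847 mol.
Product formed: 0.548 × 0.001847 = 0.001012 mol.
Rate: 0.001012 mol / (2260 s × 0.0762 L) = 5.9×10⁻⁶ M s⁻¹.

5.9×10⁻⁶ M s⁻¹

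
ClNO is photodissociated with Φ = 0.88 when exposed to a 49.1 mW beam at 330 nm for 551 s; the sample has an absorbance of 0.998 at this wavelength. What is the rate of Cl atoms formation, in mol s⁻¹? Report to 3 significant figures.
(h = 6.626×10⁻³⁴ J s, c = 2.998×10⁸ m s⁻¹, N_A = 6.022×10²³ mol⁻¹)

Photon energy at 330 nm: hc/λ = (6.626×10⁻³⁴)(2.998×10⁸)/(330×10⁻⁹) = 6.020×10⁻¹⁹ J.
Energy delivered: (49.1 mW)(551 s) = 27.05 J.
Photons incident: 27.05 / 6.020×10⁻¹⁹ = 4.493×10¹⁹, i.e. 4.493×10¹⁹/6.022×10²³ = 7.461×10⁻⁵ mol.
Fraction absorbed: 1 − 10^(−0.998) = 0.8995.
Photons absorbed: 0.8995 × 7.461×10⁻⁵ = 6.711×10⁻⁵ mol.
Product formed: 0.88 × 6.711×10⁻⁵ = 5.906×10⁻⁵ mol.
Rate: 5.906×10⁻⁵ / 551 s = 1.07×10⁻⁷ mol s⁻¹.

1.07×10⁻⁷ mol s⁻¹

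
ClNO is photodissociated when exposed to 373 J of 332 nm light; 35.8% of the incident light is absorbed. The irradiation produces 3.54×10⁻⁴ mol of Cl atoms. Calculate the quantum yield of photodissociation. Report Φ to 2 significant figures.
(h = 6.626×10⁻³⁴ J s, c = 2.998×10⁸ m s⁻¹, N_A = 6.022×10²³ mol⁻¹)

Photon energy at 332 nm: hc/λ = (6.626×10⁻³⁴)(2.998×10⁸)/(332×10⁻⁹) = 5.983×10⁻¹⁹ J.
Photons incident: 373 / 5.983×10⁻¹⁹ = 6.234×10²⁰, i.e. 6.234×10²⁰/6.022×10²³ = 0.001035 mol.
Photons absorbed: 0.358 × 0.001035 = 3.705×10⁻⁴ mol.
Φ = 3.54×10⁻⁴ mol / 3.705×10⁻⁴ mol photons = 0.96.

Φ = 0.96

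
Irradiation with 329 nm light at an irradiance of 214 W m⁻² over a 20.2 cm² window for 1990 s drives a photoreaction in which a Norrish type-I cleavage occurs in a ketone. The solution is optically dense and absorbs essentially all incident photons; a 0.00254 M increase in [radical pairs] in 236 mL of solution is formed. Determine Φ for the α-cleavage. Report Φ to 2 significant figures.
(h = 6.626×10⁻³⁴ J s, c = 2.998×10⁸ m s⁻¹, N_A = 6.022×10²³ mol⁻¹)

Product: (0.00254 M)(0.236 L) = 5.994×10⁻⁴ mol.
Photon energy at 329 nm: hc/λ = (6.626×10⁻³⁴)(2.998×10⁸)/(329×10⁻⁹) = 6.038×10⁻¹⁹ J.
Energy delivered: (214 W m⁻²)(20.2×10⁻⁴ m²)(1990 s) = 860.2 J.
Photons incident: 860.2 / 6.038×10⁻¹⁹ = 1.425×10²¹, i.e. 1.425×10²¹/6.022×10²³ = 0.002366 mol.
Φ = 5.994×10⁻⁴ mol / 0.002366 mol photons = 0.25.

Φ = 0.25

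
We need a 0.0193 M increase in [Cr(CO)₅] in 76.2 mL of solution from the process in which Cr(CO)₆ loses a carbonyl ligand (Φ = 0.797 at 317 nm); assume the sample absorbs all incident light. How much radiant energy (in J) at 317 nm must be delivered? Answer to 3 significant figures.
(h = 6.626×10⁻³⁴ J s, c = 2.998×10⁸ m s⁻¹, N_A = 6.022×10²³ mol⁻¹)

Product: (0.0193 M)(0.0762 L) = 0.001471 mol.
Photons that must be absorbed: 0.001471 / 0.797 = 0.001846 mol.
Photon energy: hc/λ = 6.266×10⁻¹⁹ J; per mole, 3.773×10⁵ J mol⁻¹.
Energy required: 0.001846 × 3.773×10⁵ = 696 J.

696 J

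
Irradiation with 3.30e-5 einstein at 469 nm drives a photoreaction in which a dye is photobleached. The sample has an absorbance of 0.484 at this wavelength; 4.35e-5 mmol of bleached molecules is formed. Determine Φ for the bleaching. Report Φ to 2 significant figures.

Product: 4.35e-5 mmol = 4.35e-8 mol.
Fraction absorbed: 1 − 10^(−0.484) = 0.6719.
Photons absorbed: 0.6719 × 3.30e-5 = 2.217e-5 mol.
Φ = 4.35e-8 mol / 2.217e-5 mol photons = 0.0020.

Φ = 0.0020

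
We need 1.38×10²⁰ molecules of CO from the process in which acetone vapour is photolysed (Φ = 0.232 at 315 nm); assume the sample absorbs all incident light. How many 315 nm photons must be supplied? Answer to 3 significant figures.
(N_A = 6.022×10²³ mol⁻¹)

5.95×10²⁰ photons

Product: 1.38×10²⁰ / 6.022×10²³ = 2.292×10⁻⁴ mol.
Photons that must be absorbed: 2.292×10⁻⁴ / 0.232 = 9.879×10⁻⁴ mol.
Photon count: 9.879×10⁻⁴ × 6.022×10²³ = 5.95×10²⁰.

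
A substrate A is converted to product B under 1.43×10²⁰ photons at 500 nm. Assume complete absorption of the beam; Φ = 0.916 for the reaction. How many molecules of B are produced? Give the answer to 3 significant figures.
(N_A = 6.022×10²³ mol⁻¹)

1.31×10²⁰ molecules

Moles of photons: 1.43×10²⁰ / 6.022×10²³ = 2.375×10⁻⁴ mol.
Product: Φ × n_abs = 0.916 × 2.375×10⁻⁴ = 2.176×10⁻⁴ mol.
As a count: 2.176×10⁻⁴ × 6.022×10²³ = 1.31×10²⁰.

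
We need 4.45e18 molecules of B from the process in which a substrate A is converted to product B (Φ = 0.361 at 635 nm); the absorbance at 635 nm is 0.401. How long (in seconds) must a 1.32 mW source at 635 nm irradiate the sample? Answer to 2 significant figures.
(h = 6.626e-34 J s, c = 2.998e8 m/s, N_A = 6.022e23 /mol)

t ≈ 4800 s

Product: 4.45e18 / 6.022e23 = 7.390e-6 mol.
Photons that must be absorbed: 7.390e-6 / 0.361 = 2.047e-5 mol.
Fraction absorbed: 1 − 10^(−0.401) = 0.6028.
Incident photons needed: 2.047e-5 / 0.6028 = 3.396e-5 mol.
Photon energy: hc/λ = 3.128e-19 J; per mole, 1.884e5 J mol⁻¹.
Energy required: 3.396e-5 × 1.884e5 = 6.398 J.
Time: 6.398 J / 0.00132 W = 4800 s.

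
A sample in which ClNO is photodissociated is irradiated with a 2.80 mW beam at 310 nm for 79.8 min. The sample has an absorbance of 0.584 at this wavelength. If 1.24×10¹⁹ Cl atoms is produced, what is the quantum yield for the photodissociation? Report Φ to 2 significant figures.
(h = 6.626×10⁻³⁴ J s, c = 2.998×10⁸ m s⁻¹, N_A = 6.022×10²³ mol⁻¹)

Product: 1.24×10¹⁹ / 6.022×10²³ = 2.059×10⁻⁵ mol.
Photon energy at 310 nm: hc/λ = (6.626×10⁻³⁴)(2.998×10⁸)/(310×10⁻⁹) = 6.408×10⁻¹⁹ J.
Energy delivered: (2.80 mW)(4788 s) = 13.41 J.
Photons incident: 13.41 / 6.408×10⁻¹⁹ = 2.093×10¹⁹, i.e. 2.093×10¹⁹/6.022×10²³ = 3.476×10⁻⁵ mol.
Fraction absorbed: 1 − 10^(−0.584) = 0.7394.
Photons absorbed: 0.7394 × 3.476×10⁻⁵ = 2.570×10⁻⁵ mol.
Φ = 2.059×10⁻⁵ mol / 2.570×10⁻⁵ mol photons = 0.80.

Φ = 0.80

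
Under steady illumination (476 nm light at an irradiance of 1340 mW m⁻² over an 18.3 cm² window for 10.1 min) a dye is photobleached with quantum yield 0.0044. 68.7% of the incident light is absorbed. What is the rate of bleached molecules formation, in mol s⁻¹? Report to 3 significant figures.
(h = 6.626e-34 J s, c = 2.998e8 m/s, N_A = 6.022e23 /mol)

2.95e-11 mol s⁻¹

Photon energy at 476 nm: hc/λ = (6.626e-34)(2.998e8)/(476e-9) = 4.173e-19 J.
Energy delivered: (1340 mW m⁻²)(18.3e-4 m²)(606 s) = 1.486 J.
Photons incident: 1.486 / 4.173e-19 = 3.561e18, i.e. 3.561e18/6.022e23 = 5.913e-6 mol.
Photons absorbed: 0.687 × 5.913e-6 = 4.062e-6 mol.
Product formed: 0.0044 × 4.062e-6 = 1.787e-8 mol.
Rate: 1.787e-8 / 606 s = 2.95e-11 mol s⁻¹.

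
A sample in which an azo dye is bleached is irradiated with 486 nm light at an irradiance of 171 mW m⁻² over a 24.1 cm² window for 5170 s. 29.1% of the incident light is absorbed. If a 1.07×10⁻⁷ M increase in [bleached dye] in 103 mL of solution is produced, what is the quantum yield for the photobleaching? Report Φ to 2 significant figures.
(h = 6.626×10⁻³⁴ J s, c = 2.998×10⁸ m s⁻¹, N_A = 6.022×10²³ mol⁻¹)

Φ = 0.0044

Product: (1.07×10⁻⁷ M)(0.103 L) = 1.102×10⁻⁸ mol.
Photon energy at 486 nm: hc/λ = (6.626×10⁻³⁴)(2.998×10⁸)/(486×10⁻⁹) = 4.087×10⁻¹⁹ J.
Energy delivered: (171 mW m⁻²)(24.1×10⁻⁴ m²)(5170 s) = 2.131 J.
Photons incident: 2.131 / 4.087×10⁻¹⁹ = 5.214×10¹⁸, i.e. 5.214×10¹⁸/6.022×10²³ = 8.658×10⁻⁶ mol.
Photons absorbed: 0.291 × 8.658×10⁻⁶ = 2.519×10⁻⁶ mol.
Φ = 1.102×10⁻⁸ mol / 2.519×10⁻⁶ mol photons = 0.0044.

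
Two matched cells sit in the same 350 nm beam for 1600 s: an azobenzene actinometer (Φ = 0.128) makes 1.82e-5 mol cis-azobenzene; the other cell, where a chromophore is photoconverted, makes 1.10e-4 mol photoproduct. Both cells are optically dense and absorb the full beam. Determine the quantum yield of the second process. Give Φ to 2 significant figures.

Φ = 0.77

Photons absorbed by the actinometer: 1.82e-5 / 0.128 = 1.422e-4 mol.
Φ(unknown) = 1.10e-4 / 1.422e-4 = 0.77.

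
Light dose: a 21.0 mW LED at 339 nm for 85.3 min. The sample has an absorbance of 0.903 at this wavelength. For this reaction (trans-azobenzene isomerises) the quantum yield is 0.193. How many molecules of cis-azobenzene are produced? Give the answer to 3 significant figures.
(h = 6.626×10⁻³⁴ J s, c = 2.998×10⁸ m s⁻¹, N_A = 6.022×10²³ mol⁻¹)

Photon energy at 339 nm: hc/λ = (6.626×10⁻³⁴)(2.998×10⁸)/(339×10⁻⁹) = 5.860×10⁻¹⁹ J.
Energy delivered: (21.0 mW)(5118 s) = 107.5 J.
Photons incident: 107.5 / 5.860×10⁻¹⁹ = 1.834×10²⁰, i.e. 1.834×10²⁰/6.022×10²³ = 3.045×10⁻⁴ mol.
Fraction absorbed: 1 − 10^(−0.903) = 0.8750.
Photons absorbed: 0.8750 × 3.045×10⁻⁴ = 2.664×10⁻⁴ mol.
Product: Φ × n_abs = 0.193 × 2.664×10⁻⁴ = 5.142×10⁻⁵ mol.
As a count: 5.142×10⁻⁵ × 6.022×10²³ = 3.10×10¹⁹.

3.10×10¹⁹ molecules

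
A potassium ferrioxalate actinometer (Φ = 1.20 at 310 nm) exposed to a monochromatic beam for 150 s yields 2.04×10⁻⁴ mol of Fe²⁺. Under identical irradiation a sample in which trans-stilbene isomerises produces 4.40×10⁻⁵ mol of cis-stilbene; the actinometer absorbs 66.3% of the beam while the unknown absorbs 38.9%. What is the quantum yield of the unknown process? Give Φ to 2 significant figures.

Φ = 0.44

Photons absorbed by the actinometer: 2.04×10⁻⁴ / 1.20 = 1.700×10⁻⁴ mol.
Incident flux: 1.700×10⁻⁴ / 0.663 = 2.564×10⁻⁴ einstein.
Absorbed by unknown: 0.389 × 2.564×10⁻⁴ = 9.974×10⁻⁵ mol.
Φ(unknown) = 4.40×10⁻⁵ / 9.974×10⁻⁵ = 0.44.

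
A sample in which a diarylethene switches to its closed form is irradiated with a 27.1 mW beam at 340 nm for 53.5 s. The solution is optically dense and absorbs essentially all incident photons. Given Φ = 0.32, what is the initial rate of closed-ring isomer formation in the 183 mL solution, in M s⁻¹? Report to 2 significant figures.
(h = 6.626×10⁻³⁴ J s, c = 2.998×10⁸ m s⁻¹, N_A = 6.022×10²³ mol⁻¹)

1.3×10⁻⁷ M s⁻¹

Photon energy at 340 nm: hc/λ = (6.626×10⁻³⁴)(2.998×10⁸)/(340×10⁻⁹) = 5.843×10⁻¹⁹ J.
Energy delivered: (27.1 mW)(53.5 s) = 1.450 J.
Photons incident: 1.450 / 5.843×10⁻¹⁹ = 2.482×10¹⁸, i.e. 2.482×10¹⁸/6.022×10²³ = 4.122×10⁻⁶ mol.
Product formed: 0.32 × 4.122×10⁻⁶ = 1.319×10⁻⁶ mol.
Rate: 1.319×10⁻⁶ mol / (53.5 s × 0.183 L) = 1.3×10⁻⁷ M s⁻¹.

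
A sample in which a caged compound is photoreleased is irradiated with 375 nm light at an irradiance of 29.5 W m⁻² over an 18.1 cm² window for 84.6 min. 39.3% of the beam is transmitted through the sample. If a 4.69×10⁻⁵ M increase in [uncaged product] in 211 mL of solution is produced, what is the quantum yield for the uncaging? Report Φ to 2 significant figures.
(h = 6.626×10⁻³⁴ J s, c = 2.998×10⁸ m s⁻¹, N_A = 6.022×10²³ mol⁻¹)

Φ = 0.019

Product: (4.69×10⁻⁵ M)(0.211 L) = 9.896×10⁻⁶ mol.
Photon energy at 375 nm: hc/λ = (6.626×10⁻³⁴)(2.998×10⁸)/(375×10⁻⁹) = 5.297×10⁻¹⁹ J.
Energy delivered: (29.5 W m⁻²)(18.1×10⁻⁴ m²)(5076 s) = 271.0 J.
Photons incident: 271.0 / 5.297×10⁻¹⁹ = 5.116×10²⁰, i.e. 5.116×10²⁰/6.022×10²³ = 8.496×10⁻⁴ mol.
Fraction absorbed: 1 − 39.3/100 = 0.6070.
Photons absorbed: 0.6070 × 8.496×10⁻⁴ = 5.157×10⁻⁴ mol.
Φ = 9.896×10⁻⁶ mol / 5.157×10⁻⁴ mol photons = 0.019.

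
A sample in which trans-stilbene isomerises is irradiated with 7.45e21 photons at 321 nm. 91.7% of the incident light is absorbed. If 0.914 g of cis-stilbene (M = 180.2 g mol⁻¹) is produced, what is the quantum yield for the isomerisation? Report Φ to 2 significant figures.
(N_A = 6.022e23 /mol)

Φ = 0.45

Product: 0.914 g / 180.2 g mol⁻¹ = 0.005072 mol.
Moles of photons: 7.45e21 / 6.022e23 = 0.01237 mol.
Photons absorbed: 0.917 × 0.01237 = 0.01134 mol.
Φ = 0.005072 mol / 0.01134 mol photons = 0.45.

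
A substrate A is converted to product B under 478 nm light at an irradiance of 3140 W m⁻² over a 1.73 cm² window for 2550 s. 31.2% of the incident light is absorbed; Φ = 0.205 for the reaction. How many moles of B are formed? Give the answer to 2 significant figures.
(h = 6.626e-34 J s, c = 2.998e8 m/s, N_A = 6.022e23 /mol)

Photon energy at 478 nm: hc/λ = (6.626e-34)(2.998e8)/(478e-9) = 4.156e-19 J.
Energy delivered: (3140 W m⁻²)(1.73e-4 m²)(2550 s) = 1385 J.
Photons incident: 1385 / 4.156e-19 = 3.333e21, i.e. 3.333e21/6.022e23 = 0.005535 mol.
Photons absorbed: 0.312 × 0.005535 = 0.001727 mol.
Product: Φ × n_abs = 0.205 × 0.001727 = 3.540e-4 mol.

3.5e-4 mol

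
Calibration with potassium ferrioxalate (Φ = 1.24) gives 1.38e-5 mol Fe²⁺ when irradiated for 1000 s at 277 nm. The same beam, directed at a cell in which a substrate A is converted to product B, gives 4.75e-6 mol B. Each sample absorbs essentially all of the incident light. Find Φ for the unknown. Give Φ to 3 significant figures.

Φ = 0.427

Photons absorbed by the actinometer: 1.38e-5 / 1.24 = 1.113e-5 mol.
Φ(unknown) = 4.75e-6 / 1.113e-5 = 0.427.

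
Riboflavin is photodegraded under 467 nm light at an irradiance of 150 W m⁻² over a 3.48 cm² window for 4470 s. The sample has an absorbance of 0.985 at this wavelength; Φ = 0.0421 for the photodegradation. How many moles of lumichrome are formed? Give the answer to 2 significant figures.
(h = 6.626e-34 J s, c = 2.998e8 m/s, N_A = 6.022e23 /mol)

3.4e-5 mol

Photon energy at 467 nm: hc/λ = (6.626e-34)(2.998e8)/(467e-9) = 4.254e-19 J.
Energy delivered: (150 W m⁻²)(3.48e-4 m²)(4470 s) = 233.3 J.
Photons incident: 233.3 / 4.254e-19 = 5.484e20, i.e. 5.484e20/6.022e23 = 9.107e-4 mol.
Fraction absorbed: 1 − 10^(−0.985) = 0.8965.
Photons absorbed: 0.8965 × 9.107e-4 = 8.164e-4 mol.
Product: Φ × n_abs = 0.0421 × 8.164e-4 = 3.437e-5 mol.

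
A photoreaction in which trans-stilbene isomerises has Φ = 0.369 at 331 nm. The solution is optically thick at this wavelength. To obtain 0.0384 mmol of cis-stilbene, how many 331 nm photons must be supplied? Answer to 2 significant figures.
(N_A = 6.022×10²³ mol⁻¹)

6.3×10¹⁹ photons

Product: 0.0384 mmol = 3.84×10⁻⁵ mol.
Photons that must be absorbed: 3.84×10⁻⁵ / 0.369 = 1.041×10⁻⁴ mol.
Photon count: 1.041×10⁻⁴ × 6.022×10²³ = 6.3×10¹⁹.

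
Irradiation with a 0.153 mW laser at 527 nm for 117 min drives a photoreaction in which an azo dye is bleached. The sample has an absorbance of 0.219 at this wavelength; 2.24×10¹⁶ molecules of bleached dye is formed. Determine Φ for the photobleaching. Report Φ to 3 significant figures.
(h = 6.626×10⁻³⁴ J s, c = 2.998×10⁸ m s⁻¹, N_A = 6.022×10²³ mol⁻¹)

Φ = 0.0198

Product: 2.24×10¹⁶ / 6.022×10²³ = 3.720×10⁻⁸ mol.
Photon energy at 527 nm: hc/λ = (6.626×10⁻³⁴)(2.998×10⁸)/(527×10⁻⁹) = 3.769×10⁻¹⁹ J.
Energy delivered: (0.153 mW)(7020 s) = 1.074 J.
Photons incident: 1.074 / 3.769×10⁻¹⁹ = 2.850×10¹⁸, i.e. 2.850×10¹⁸/6.022×10²³ = 4.733×10⁻⁶ mol.
Fraction absorbed: 1 − 10^(−0.219) = 0.3961.
Photons absorbed: 0.3961 × 4.733×10⁻⁶ = 1.875×10⁻⁶ mol.
Φ = 3.720×10⁻⁸ mol / 1.875×10⁻⁶ mol photons = 0.0198.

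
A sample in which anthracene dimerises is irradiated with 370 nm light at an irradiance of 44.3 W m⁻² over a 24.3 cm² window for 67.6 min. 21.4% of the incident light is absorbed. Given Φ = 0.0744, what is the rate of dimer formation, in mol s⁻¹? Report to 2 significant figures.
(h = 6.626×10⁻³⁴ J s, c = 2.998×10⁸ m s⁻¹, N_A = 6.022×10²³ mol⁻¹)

Photon energy at 370 nm: hc/λ = (6.626×10⁻³⁴)(2.998×10⁸)/(370×10⁻⁹) = 5.369×10⁻¹⁹ J.
Energy delivered: (44.3 W m⁻²)(24.3×10⁻⁴ m²)(4056 s) = 436.6 J.
Photons incident: 436.6 / 5.369×10⁻¹⁹ = 8.132×10²⁰, i.e. 8.132×10²⁰/6.022×10²³ = 0.001350 mol.
Photons absorbed: 0.214 × 0.001350 = 2.889×10⁻⁴ mol.
Product formed: 0.0744 × 2.889×10⁻⁴ = 2.149×10⁻⁵ mol.
Rate: 2.149×10⁻⁵ / 4056 s = 5.3×10⁻⁹ mol s⁻¹.

5.3×10⁻⁹ mol s⁻¹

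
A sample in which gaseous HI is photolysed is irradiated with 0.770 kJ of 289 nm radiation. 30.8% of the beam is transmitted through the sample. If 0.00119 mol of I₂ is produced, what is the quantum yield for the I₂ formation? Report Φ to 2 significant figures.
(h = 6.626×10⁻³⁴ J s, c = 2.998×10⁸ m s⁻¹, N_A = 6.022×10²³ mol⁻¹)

Photon energy at 289 nm: hc/λ = (6.626×10⁻³⁴)(2.998×10⁸)/(289×10⁻⁹) = 6.874×10⁻¹⁹ J.
Incident energy: 0.770 kJ = 770 J.
Photons incident: 770 / 6.874×10⁻¹⁹ = 1.120×10²¹, i.e. 1.120×10²¹/6.022×10²³ = 0.001860 mol.
Fraction absorbed: 1 − 30.8/100 = 0.6920.
Photons absorbed: 0.6920 × 0.001860 = 0.001287 mol.
Φ = 0.00119 mol / 0.001287 mol photons = 0.92.

Φ = 0.92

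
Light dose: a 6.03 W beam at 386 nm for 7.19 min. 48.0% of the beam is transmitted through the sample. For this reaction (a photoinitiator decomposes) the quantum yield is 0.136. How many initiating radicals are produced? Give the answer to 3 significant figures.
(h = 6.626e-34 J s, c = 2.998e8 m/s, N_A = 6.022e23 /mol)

Photon energy at 386 nm: hc/λ = (6.626e-34)(2.998e8)/(386e-9) = 5.146e-19 J.
Energy delivered: (6.03 W)(431.4 s) = 2601 J.
Photons incident: 2601 / 5.146e-19 = 5.054e21, i.e. 5.054e21/6.022e23 = 0.008393 mol.
Fraction absorbed: 1 − 48.0/100 = 0.5200.
Photons absorbed: 0.5200 × 0.008393 = 0.004364 mol.
Product: Φ × n_abs = 0.136 × 0.004364 = 5.935e-4 mol.
As a count: 5.935e-4 × 6.022e23 = 3.57e20.

3.57e20 initiating radicals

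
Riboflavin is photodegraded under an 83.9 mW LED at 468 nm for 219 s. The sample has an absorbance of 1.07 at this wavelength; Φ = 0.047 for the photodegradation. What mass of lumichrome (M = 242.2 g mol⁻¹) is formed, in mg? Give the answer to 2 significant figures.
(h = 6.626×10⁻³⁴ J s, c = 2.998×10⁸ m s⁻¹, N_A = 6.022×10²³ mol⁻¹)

0.75 mg

Photon energy at 468 nm: hc/λ = (6.626×10⁻³⁴)(2.998×10⁸)/(468×10⁻⁹) = 4.245×10⁻¹⁹ J.
Energy delivered: (83.9 mW)(219 s) = 18.37 J.
Photons incident: 18.37 / 4.245×10⁻¹⁹ = 4.327×10¹⁹, i.e. 4.327×10¹⁹/6.022×10²³ = 7.185×10⁻⁵ mol.
Fraction absorbed: 1 − 10^(−1.07) = 0.9149.
Photons absorbed: 0.9149 × 7.185×10⁻⁵ = 6.574×10⁻⁵ mol.
Product: Φ × n_abs = 0.047 × 6.574×10⁻⁵ = 3.090×10⁻⁶ mol.
Mass: 3.090×10⁻⁶ × 242.2 = 7.484×10⁻⁴ g = 0.75 mg.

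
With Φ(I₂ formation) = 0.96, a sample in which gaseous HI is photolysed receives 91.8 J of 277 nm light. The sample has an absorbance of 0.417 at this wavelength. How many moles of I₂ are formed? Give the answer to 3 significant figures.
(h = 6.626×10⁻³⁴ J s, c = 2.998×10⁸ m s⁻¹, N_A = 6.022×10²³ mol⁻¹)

1.26×10⁻⁴ mol

Photon energy at 277 nm: hc/λ = (6.626×10⁻³⁴)(2.998×10⁸)/(277×10⁻⁹) = 7.171×10⁻¹⁹ J.
Photons incident: 91.8 / 7.171×10⁻¹⁹ = 1.280×10²⁰, i.e. 1.280×10²⁰/6.022×10²³ = 2.126×10⁻⁴ mol.
Fraction absorbed: 1 − 10^(−0.417) = 0.6172.
Photons absorbed: 0.6172 × 2.126×10⁻⁴ = 1.312×10⁻⁴ mol.
Product: Φ × n_abs = 0.96 × 1.312×10⁻⁴ = 1.260×10⁻⁴ mol.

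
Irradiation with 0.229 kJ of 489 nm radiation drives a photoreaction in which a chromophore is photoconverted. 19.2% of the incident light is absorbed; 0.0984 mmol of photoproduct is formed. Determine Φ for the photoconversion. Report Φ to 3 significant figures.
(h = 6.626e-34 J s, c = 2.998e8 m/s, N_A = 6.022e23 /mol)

Product: 0.0984 mmol = 9.84e-5 mol.
Photon energy at 489 nm: hc/λ = (6.626e-34)(2.998e8)/(489e-9) = 4.062e-19 J.
Incident energy: 0.229 kJ = 229 J.
Photons incident: 229 / 4.062e-19 = 5.638e20, i.e. 5.638e20/6.022e23 = 9.362e-4 mol.
Photons absorbed: 0.192 × 9.362e-4 = 1.798e-4 mol.
Φ = 9.84e-5 mol / 1.798e-4 mol photons = 0.547.

Φ = 0.547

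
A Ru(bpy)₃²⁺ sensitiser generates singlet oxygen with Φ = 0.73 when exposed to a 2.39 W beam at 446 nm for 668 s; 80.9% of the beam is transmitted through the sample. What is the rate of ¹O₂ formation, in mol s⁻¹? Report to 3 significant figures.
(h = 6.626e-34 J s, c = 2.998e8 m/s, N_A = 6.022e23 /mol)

1.24e-6 mol s⁻¹

Photon energy at 446 nm: hc/λ = (6.626e-34)(2.998e8)/(446e-9) = 4.454e-19 J.
Energy delivered: (2.39 W)(668 s) = 1597 J.
Photons incident: 1597 / 4.454e-19 = 3.586e21, i.e. 3.586e21/6.022e23 = 0.005955 mol.
Fraction absorbed: 1 − 80.9/100 = 0.1910.
Photons absorbed: 0.1910 × 0.005955 = 0.001137 mol.
Product formed: 0.73 × 0.001137 = 8.300e-4 mol.
Rate: 8.300e-4 / 668 s = 1.24e-6 mol s⁻¹.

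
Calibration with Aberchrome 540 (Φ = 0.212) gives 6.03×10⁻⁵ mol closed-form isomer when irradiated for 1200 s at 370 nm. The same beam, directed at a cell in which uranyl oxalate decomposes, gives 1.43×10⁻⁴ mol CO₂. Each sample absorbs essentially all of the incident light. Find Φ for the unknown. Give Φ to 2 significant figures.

Φ = 0.50

Photons absorbed by the actinometer: 6.03×10⁻⁵ / 0.212 = 2.844×10⁻⁴ mol.
Φ(unknown) = 1.43×10⁻⁴ / 2.844×10⁻⁴ = 0.50.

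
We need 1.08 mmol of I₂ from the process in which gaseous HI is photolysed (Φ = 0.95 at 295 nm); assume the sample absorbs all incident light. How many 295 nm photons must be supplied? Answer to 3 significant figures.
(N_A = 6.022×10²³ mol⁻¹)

6.85×10²⁰ photons

Product: 1.08 mmol = 0.00108 mol.
Photons that must be absorbed: 0.00108 / 0.95 = 0.001137 mol.
Photon count: 0.001137 × 6.022×10²³ = 6.85×10²⁰.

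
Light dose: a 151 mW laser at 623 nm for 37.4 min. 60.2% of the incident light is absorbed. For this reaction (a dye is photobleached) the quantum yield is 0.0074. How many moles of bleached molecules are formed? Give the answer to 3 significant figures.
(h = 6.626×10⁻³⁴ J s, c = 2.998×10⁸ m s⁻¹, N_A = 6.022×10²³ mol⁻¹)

Photon energy at 623 nm: hc/λ = (6.626×10⁻³⁴)(2.998×10⁸)/(623×10⁻⁹) = 3.189×10⁻¹⁹ J.
Energy delivered: (151 mW)(2244 s) = 338.8 J.
Photons incident: 338.8 / 3.189×10⁻¹⁹ = 1.062×10²¹, i.e. 1.062×10²¹/6.022×10²³ = 0.001764 mol.
Photons absorbed: 0.602 × 0.001764 = 0.001062 mol.
Product: Φ × n_abs = 0.0074 × 0.001062 = 7.859×10⁻⁶ mol.

7.86×10⁻⁶ mol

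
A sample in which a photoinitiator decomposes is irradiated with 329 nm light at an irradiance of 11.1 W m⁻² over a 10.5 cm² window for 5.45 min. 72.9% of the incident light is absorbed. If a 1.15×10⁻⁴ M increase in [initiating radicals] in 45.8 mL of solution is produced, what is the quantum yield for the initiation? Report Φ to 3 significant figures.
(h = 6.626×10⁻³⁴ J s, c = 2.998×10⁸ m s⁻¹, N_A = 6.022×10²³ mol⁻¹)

Product: (1.15×10⁻⁴ M)(0.0458 L) = 5.267×10⁻⁶ mol.
Photon energy at 329 nm: hc/λ = (6.626×10⁻³⁴)(2.998×10⁸)/(329×10⁻⁹) = 6.038×10⁻¹⁹ J.
Energy delivered: (11.1 W m⁻²)(10.5×10⁻⁴ m²)(327 s) = 3.811 J.
Photons incident: 3.811 / 6.038×10⁻¹⁹ = 6.312×10¹⁸, i.e. 6.312×10¹⁸/6.022×10²³ = 1.048×10⁻⁵ mol.
Photons absorbed: 0.729 × 1.048×10⁻⁵ = 7.640×10⁻⁶ mol.
Φ = 5.267×10⁻⁶ mol / 7.640×10⁻⁶ mol photons = 0.689.

Φ = 0.689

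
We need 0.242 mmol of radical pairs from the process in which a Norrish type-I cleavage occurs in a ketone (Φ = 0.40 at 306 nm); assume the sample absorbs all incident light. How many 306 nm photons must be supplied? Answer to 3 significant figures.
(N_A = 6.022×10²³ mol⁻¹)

3.64×10²⁰ photons

Product: 0.242 mmol = 2.42×10⁻⁴ mol.
Photons that must be absorbed: 2.42×10⁻⁴ / 0.40 = 6.050×10⁻⁴ mol.
Photon count: 6.050×10⁻⁴ × 6.022×10²³ = 3.64×10²⁰.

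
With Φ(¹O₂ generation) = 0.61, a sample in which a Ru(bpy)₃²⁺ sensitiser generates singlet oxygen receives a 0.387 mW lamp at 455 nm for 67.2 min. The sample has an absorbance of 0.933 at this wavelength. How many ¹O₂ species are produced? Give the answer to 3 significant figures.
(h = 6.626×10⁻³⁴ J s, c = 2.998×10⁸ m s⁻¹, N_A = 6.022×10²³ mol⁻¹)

Photon energy at 455 nm: hc/λ = (6.626×10⁻³⁴)(2.998×10⁸)/(455×10⁻⁹) = 4.366×10⁻¹⁹ J.
Energy delivered: (0.387 mW)(4032 s) = 1.560 J.
Photons incident: 1.560 / 4.366×10⁻¹⁹ = 3.573×10¹⁸, i.e. 3.573×10¹⁸/6.022×10²³ = 5.933×10⁻⁶ mol.
Fraction absorbed: 1 − 10^(−0.933) = 0.8833.
Photons absorbed: 0.8833 × 5.933×10⁻⁶ = 5.241×10⁻⁶ mol.
Product: Φ × n_abs = 0.61 × 5.241×10⁻⁶ = 3.197×10⁻⁶ mol.
As a count: 3.197×10⁻⁶ × 6.022×10²³ = 1.93×10¹⁸.

1.93×10¹⁸ species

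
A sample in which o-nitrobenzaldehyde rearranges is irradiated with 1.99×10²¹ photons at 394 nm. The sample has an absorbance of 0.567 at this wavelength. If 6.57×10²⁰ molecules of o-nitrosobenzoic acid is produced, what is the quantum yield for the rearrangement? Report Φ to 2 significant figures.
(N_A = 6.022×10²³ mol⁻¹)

Φ = 0.45

Product: 6.57×10²⁰ / 6.022×10²³ = 0.001091 mol.
Moles of photons: 1.99×10²¹ / 6.022×10²³ = 0.003305 mol.
Fraction absorbed: 1 − 10^(−0.567) = 0.7290.
Photons absorbed: 0.7290 × 0.003305 = 0.002409 mol.
Φ = 0.001091 mol / 0.002409 mol photons = 0.45.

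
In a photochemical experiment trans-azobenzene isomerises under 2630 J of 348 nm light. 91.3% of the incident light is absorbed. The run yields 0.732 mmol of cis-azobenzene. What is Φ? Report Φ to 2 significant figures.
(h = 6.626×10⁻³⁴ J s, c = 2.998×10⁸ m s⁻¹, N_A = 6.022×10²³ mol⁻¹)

Product: 0.732 mmol = 7.32×10⁻⁴ mol.
Photon energy at 348 nm: hc/λ = (6.626×10⁻³⁴)(2.998×10⁸)/(348×10⁻⁹) = 5.708×10⁻¹⁹ J.
Photons incident: 2630 / 5.708×10⁻¹⁹ = 4.608×10²¹, i.e. 4.608×10²¹/6.022×10²³ = 0.007652 mol.
Photons absorbed: 0.913 × 0.007652 = 0.006986 mol.
Φ = 7.32×10⁻⁴ mol / 0.006986 mol photons = 0.10.

Φ = 0.10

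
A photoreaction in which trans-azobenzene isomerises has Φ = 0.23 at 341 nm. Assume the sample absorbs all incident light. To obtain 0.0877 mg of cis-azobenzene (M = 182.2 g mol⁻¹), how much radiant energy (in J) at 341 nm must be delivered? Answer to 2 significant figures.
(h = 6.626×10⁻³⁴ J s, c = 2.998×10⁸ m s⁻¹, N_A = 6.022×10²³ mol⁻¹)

Product: 0.0877 mg / 182.2 g mol⁻¹ = 4.813×10⁻⁷ mol.
Photons that must be absorbed: 4.813×10⁻⁷ / 0.23 = 2.093×10⁻⁶ mol.
Photon energy: hc/λ = 5.825×10⁻¹⁹ J; per mole, 3.508×10⁵ J mol⁻¹.
Energy required: 2.093×10⁻⁶ × 3.508×10⁵ = 0.73 J.

0.73 J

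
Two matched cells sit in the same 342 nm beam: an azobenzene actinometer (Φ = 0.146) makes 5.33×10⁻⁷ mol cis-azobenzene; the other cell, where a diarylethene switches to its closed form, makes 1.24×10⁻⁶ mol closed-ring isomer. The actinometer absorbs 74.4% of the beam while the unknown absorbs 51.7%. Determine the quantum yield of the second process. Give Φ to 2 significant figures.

Φ = 0.49

Photons absorbed by the actinometer: 5.33×10⁻⁷ / 0.146 = 3.651×10⁻⁶ mol.
Incident flux: 3.651×10⁻⁶ / 0.744 = 4.907×10⁻⁶ einstein.
Absorbed by unknown: 0.517 × 4.907×10⁻⁶ = 2.537×10⁻⁶ mol.
Φ(unknown) = 1.24×10⁻⁶ / 2.537×10⁻⁶ = 0.49.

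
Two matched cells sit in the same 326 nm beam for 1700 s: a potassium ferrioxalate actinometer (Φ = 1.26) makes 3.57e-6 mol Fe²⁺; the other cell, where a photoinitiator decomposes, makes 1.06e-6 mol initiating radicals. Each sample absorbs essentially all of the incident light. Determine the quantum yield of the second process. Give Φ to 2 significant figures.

Photons absorbed by the actinometer: 3.57e-6 / 1.26 = 2.833e-6 mol.
Φ(unknown) = 1.06e-6 / 2.833e-6 = 0.37.

Φ = 0.37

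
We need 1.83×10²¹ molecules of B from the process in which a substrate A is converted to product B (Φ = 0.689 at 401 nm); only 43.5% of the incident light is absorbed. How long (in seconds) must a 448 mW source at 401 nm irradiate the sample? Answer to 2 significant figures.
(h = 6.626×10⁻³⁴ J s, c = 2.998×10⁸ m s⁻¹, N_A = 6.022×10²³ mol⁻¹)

Product: 1.83×10²¹ / 6.022×10²³ = 0.003039 mol.
Photons that must be absorbed: 0.003039 / 0.689 = 0.004411 mol.
Incident photons needed: 0.004411 / 0.435 = 0.01014 mol.
Photon energy: hc/λ = 4.954×10⁻¹⁹ J; per mole, 2.983×10⁵ J mol⁻¹.
Energy required: 0.01014 × 2.983×10⁵ = 3025 J.
Time: 3025 J / 0.448 W = 6800 s.

t ≈ 6800 s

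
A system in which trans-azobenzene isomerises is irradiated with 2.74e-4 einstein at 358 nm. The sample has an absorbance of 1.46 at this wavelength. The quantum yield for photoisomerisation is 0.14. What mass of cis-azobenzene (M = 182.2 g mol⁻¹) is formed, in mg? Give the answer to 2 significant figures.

Fraction absorbed: 1 − 10^(−1.46) = 0.9653.
Photons absorbed: 0.9653 × 2.74e-4 = 2.645e-4 mol.
Product: Φ × n_abs = 0.14 × 2.645e-4 = 3.703e-5 mol.
Mass: 3.703e-5 × 182.2 = 0.006747 g = 6.7 mg.

6.7 mg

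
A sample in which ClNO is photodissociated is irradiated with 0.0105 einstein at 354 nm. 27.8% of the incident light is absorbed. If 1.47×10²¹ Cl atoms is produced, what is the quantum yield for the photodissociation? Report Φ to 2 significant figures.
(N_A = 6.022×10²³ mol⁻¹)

Φ = 0.84

Product: 1.47×10²¹ / 6.022×10²³ = 0.002441 mol.
Photons absorbed: 0.278 × 0.0105 = 0.002919 mol.
Φ = 0.002441 mol / 0.002919 mol photons = 0.84.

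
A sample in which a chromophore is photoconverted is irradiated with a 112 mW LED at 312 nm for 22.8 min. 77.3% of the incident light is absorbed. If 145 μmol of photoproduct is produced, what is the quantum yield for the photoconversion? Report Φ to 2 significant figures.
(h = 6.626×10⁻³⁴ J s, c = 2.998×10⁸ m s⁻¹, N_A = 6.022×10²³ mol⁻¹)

Product: 145 μmol = 1.45×10⁻⁴ mol.
Photon energy at 312 nm: hc/λ = (6.626×10⁻³⁴)(2.998×10⁸)/(312×10⁻⁹) = 6.367×10⁻¹⁹ J.
Energy delivered: (112 mW)(1368 s) = 153.2 J.
Photons incident: 153.2 / 6.367×10⁻¹⁹ = 2.406×10²⁰, i.e. 2.406×10²⁰/6.022×10²³ = 3.995×10⁻⁴ mol.
Photons absorbed: 0.773 × 3.995×10⁻⁴ = 3.088×10⁻⁴ mol.
Φ = 1.45×10⁻⁴ mol / 3.088×10⁻⁴ mol photons = 0.47.

Φ = 0.47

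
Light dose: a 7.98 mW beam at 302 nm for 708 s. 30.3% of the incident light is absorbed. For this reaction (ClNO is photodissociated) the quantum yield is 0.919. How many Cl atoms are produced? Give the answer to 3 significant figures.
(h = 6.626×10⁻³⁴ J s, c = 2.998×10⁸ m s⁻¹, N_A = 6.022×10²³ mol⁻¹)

2.39×10¹⁸ atoms

Photon energy at 302 nm: hc/λ = (6.626×10⁻³⁴)(2.998×10⁸)/(302×10⁻⁹) = 6.578×10⁻¹⁹ J.
Energy delivered: (7.98 mW)(708 s) = 5.650 J.
Photons incident: 5.650 / 6.578×10⁻¹⁹ = 8.589×10¹⁸, i.e. 8.589×10¹⁸/6.022×10²³ = 1.426×10⁻⁵ mol.
Photons absorbed: 0.303 × 1.426×10⁻⁵ = 4.321×10⁻⁶ mol.
Product: Φ × n_abs = 0.919 × 4.321×10⁻⁶ = 3.971×10⁻⁶ mol.
As a count: 3.971×10⁻⁶ × 6.022×10²³ = 2.39×10¹⁸.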